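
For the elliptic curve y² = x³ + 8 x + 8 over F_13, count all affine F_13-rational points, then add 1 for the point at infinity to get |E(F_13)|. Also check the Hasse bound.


Affine points = {(1, 2), (1, 11), (4, 0), (5, 2), (5, 11), (6, 5), (6, 8), (7, 2), (7, 11), (8, 5), (8, 8), (9, 4), (9, 9), (10, 3), (10, 10), (11, 6), (11, 7), (12, 5), (12, 8)}; affine count = 19; |E(F_13)| = 20.

Discriminant check: Δ ∝ 4a³ + 27b² = 4·8³ + 27·8² = 4·512 + 27·64 ≡ 6 (mod 13). Nonzero ⇒ E is nonsingular.
For each x ∈ F_13, compute rhs = x³ + 8·x + 8 mod 13, then count y ∈ F_13 with y² ≡ rhs.
  x = 0: rhs = 8, matching y values: none (0 points).
  x = 1: rhs = 4, matching y values: 2, 11 (2 points).
  x = 2: rhs = 6, matching y values: none (0 points).
  x = 3: rhs = 7, matching y values: none (0 points).
  x = 4: rhs = 0, matching y values: 0 (1 points).
  x = 5: rhs = 4, matching y values: 2, 11 (2 points).
  x = 6: rhs = 12, matching y values: 5, 8 (2 points).
  x = 7: rhs = 4, matching y values: 2, 11 (2 points).
  x = 8: rhs = 12, matching y values: 5, 8 (2 points).
  x = 9: rhs = 3, matching y values: 4, 9 (2 points).
  x = 10: rhs = 9, matching y values: 3, 10 (2 points).
  x = 11: rhs = 10, matching y values: 6, 7 (2 points).
  x = 12: rhs = 12, matching y values: 5, 8 (2 points).
Total affine count: 19.
Full point count |E(F_13)| = 19 + 1 = 20.
Hasse bound: |20 − (13+1)| = |6| = 6 ≤ 2√13 ≈ 7.2111 ✓.


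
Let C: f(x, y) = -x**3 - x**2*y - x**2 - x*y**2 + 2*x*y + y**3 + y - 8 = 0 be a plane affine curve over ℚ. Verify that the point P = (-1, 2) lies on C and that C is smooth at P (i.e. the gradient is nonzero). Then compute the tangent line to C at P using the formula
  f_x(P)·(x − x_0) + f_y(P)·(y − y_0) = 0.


Tangent line at P: 3*x + 14*y - 25 = 0.

Step 1: f(-1, 2) = 0, so P lies on C.
Step 2: partial derivatives
  f_x(x, y) = -3*x**2 - 2*x*y - 2*x - y**2 + 2*y, f_y(x, y) = -x**2 - 2*x*y + 2*x + 3*y**2 + 1.
  f_x(P) = 3, f_y(P) = 14 (gradient nonzero, so P is smooth).
Step 3: tangent line at P: 3·(x − -1) + 14·(y − 2) = 0.
Expanding: 3*x + 14*y - 25 = 0.


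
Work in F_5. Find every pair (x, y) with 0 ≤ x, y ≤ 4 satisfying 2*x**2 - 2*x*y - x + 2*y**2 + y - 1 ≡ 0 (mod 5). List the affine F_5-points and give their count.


Affine F_5-points: {(0, 3), (0, 4), (1, 0), (1, 3), (2, 0), (2, 4)}; count = 6.

For each of the 25 pairs (x, y) ∈ F_5², evaluate f(x, y) mod 5. Record the zeros.
  x = 0: [0↦4, 1↦2, 2↦4, 3↦0, 4↦0]  zeros at y ∈ {3, 4}
  x = 1: [0↦0, 1↦1, 2↦1, 3↦0, 4↦3]  zeros at y ∈ {0, 3}
  x = 2: [0↦0, 1↦4, 2↦2, 3↦4, 4↦0]  zeros at y ∈ {0, 4}
  x = 3: [0↦4, 1↦1, 2↦2, 3↦2, 4↦1]  zeros at y ∈ ∅
  x = 4: [0↦2, 1↦2, 2↦1, 3↦4, 4↦1]  zeros at y ∈ ∅
Collecting zeros: affine points = {(0, 3), (0, 4), (1, 0), (1, 3), (2, 0), (2, 4)}.
Total count |C(F_5)_aff| = 6.


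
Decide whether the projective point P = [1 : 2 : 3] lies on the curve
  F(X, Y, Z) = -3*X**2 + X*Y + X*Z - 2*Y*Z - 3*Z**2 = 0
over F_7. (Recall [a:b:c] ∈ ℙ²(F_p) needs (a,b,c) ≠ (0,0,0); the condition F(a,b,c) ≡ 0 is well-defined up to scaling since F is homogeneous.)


F(1,2,3) ≡ 5 (mod 7); P is NOT on the curve.

Evaluate F(1, 2, 3) term-by-term (mod 7).
  -3*X**2 ↦ -3·1·1·1 = -3
  X*Y ↦ 1·1·2·1 = 2
  X*Z ↦ 1·1·1·3 = 3
  -2*Y*Z ↦ -2·1·2·3 = -12
  -3*Z**2 ↦ -3·1·1·9 = -27
Sum: F(1, 2, 3) = (-3) + (2) + (3) + (-12) + (-27) = -37.
Reducing mod 7: -37 ≡ 5 (mod 7).
Since F(a, b, c) ≡ 5 ≠ 0 (mod 7), P does NOT lie on the curve.


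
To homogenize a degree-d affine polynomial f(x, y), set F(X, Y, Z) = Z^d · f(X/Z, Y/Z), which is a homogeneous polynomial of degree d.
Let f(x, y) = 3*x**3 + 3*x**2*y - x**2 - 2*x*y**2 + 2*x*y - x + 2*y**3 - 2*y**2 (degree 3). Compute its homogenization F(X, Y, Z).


F(X, Y, Z) = 3*X**3 + 3*X**2*Y - X**2*Z - 2*X*Y**2 + 2*X*Y*Z - X*Z**2 + 2*Y**3 - 2*Y**2*Z

deg(f) = 3.
Substitute x = X/Z, y = Y/Z into f, then multiply by Z^3.
  monomial 3·x^3·y^0 ↦ 3·X^3·Y^0·Z^0.
  monomial 3·x^2·y^1 ↦ 3·X^2·Y^1·Z^0.
  monomial -1·x^2·y^0 ↦ -1·X^2·Y^0·Z^1.
  monomial -2·x^1·y^2 ↦ -2·X^1·Y^2·Z^0.
  monomial 2·x^1·y^1 ↦ 2·X^1·Y^1·Z^1.
  monomial -1·x^1·y^0 ↦ -1·X^1·Y^0·Z^2.
  monomial 2·x^0·y^3 ↦ 2·X^0·Y^3·Z^0.
  monomial -2·x^0·y^2 ↦ -2·X^0·Y^2·Z^1.
Collecting: F(X, Y, Z) = 3*X**3 + 3*X**2*Y - X**2*Z - 2*X*Y**2 + 2*X*Y*Z - X*Z**2 + 2*Y**3 - 2*Y**2*Z.


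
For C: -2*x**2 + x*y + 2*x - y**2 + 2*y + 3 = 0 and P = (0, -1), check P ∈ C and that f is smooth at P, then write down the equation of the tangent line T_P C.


Tangent line at P: x + 4*y + 4 = 0.

Step 1: f(0, -1) = 0, so P lies on C.
Step 2: partial derivatives
  f_x(x, y) = -4*x + y + 2, f_y(x, y) = x - 2*y + 2.
  f_x(P) = 1, f_y(P) = 4 (gradient nonzero, so P is smooth).
Step 3: tangent line at P: 1·(x − 0) + 4·(y − -1) = 0.
Expanding: x + 4*y + 4 = 0.


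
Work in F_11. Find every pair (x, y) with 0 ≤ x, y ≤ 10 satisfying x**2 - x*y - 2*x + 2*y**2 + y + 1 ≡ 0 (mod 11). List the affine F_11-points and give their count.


Affine F_11-points: {(0, 2), (0, 3), (1, 0), (2, 8), (2, 9), (3, 5), (3, 7), (4, 2), (4, 5), (5, 3), (5, 10), (6, 1), (6, 7), (7, 4), (7, 10), (8, 1), (8, 8), (9, 6), (9, 9), (10, 4), (10, 6)}; count = 21.

For each of the 121 pairs (x, y) ∈ F_11², evaluate f(x, y) mod 11. Record the zeros.
  x = 0: [0↦1, 1↦4, 2↦0, 3↦0, 4↦4, 5↦1, 6↦2, 7↦7, 8↦5, 9↦7, 10↦2]  zeros at y ∈ {2, 3}
  x = 1: [0↦0, 1↦2, 2↦8, 3↦7, 4↦10, 5↦6, 6↦6, 7↦10, 8↦7, 9↦8, 10↦2]  zeros at y ∈ {0}
  x = 2: [0↦1, 1↦2, 2↦7, 3↦5, 4↦7, 5↦2, 6↦1, 7↦4, 8↦0, 9↦0, 10↦4]  zeros at y ∈ {8, 9}
  x = 3: [0↦4, 1↦4, 2↦8, 3↦5, 4↦6, 5↦0, 6↦9, 7↦0, 8↦6, 9↦5, 10↦8]  zeros at y ∈ {5, 7}
  x = 4: [0↦9, 1↦8, 2↦0, 3↦7, 4↦7, 5↦0, 6↦8, 7↦9, 8↦3, 9↦1, 10↦3]  zeros at y ∈ {2, 5}
  x = 5: [0↦5, 1↦3, 2↦5, 3↦0, 4↦10, 5↦2, 6↦9, 7↦9, 8↦2, 9↦10, 10↦0]  zeros at y ∈ {3, 10}
  x = 6: [0↦3, 1↦0, 2↦1, 3↦6, 4↦4, 5↦6, 6↦1, 7↦0, 8↦3, 9↦10, 10↦10]  zeros at y ∈ {1, 7}
  x = 7: [0↦3, 1↦10, 2↦10, 3↦3, 4↦0, 5↦1, 6↦6, 7↦4, 8↦6, 9↦1, 10↦0]  zeros at y ∈ {4, 10}
  x = 8: [0↦5, 1↦0, 2↦10, 3↦2, 4↦9, 5↦9, 6↦2, 7↦10, 8↦0, 9↦5, 10↦3]  zeros at y ∈ {1, 8}
  x = 9: [0↦9, 1↦3, 2↦1, 3↦3, 4↦9, 5↦8, 6↦0, 7↦7, 8↦7, 9↦0, 10↦8]  zeros at y ∈ {6, 9}
  x = 10: [0↦4, 1↦8, 2↦5, 3↦6, 4↦0, 5↦9, 6↦0, 7↦6, 8↦5, 9↦8, 10↦4]  zeros at y ∈ {4, 6}
Collecting zeros: affine points = {(0, 2), (0, 3), (1, 0), (2, 8), (2, 9), (3, 5), (3, 7), (4, 2), (4, 5), (5, 3), (5, 10), (6, 1), (6, 7), (7, 4), (7, 10), (8, 1), (8, 8), (9, 6), (9, 9), (10, 4), (10, 6)}.
Total count |C(F_11)_aff| = 21.


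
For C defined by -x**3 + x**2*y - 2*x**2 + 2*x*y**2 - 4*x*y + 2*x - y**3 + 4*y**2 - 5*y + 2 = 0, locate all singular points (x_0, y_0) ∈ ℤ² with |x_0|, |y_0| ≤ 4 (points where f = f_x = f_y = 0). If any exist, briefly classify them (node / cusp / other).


Singular points: {(0, 1)}; classification: node.

Compute partial derivatives:
  f_x = -3*x**2 + 2*x*y - 4*x + 2*y**2 - 4*y + 2.
  f_y = x**2 + 4*x*y - 4*x - 3*y**2 + 8*y - 5.
Scan x_0 ∈ {−4, ..., 4}. For each x_0, f_y(x_0, y) is a polynomial in y; find its integer roots y ∈ {−4, ..., 4}, then test f_x and f at those candidates.
  x = -4: f_y(-4, y) = -3*y**2 - 8*y + 27; no integer root y with |y| ≤ 4.
  x = -3: f_y(-3, y) = -3*y**2 - 4*y + 16; no integer root y with |y| ≤ 4.
  x = -2: f_y(-2, y) = 7 - 3*y**2; no integer root y with |y| ≤ 4.
  x = -1: f_y(-1, y) = -3*y**2 + 4*y; vanishes at y ∈ {0}. (-1, 0): f_x = 3 ≠ 0.
  x = 0: f_y(0, y) = -3*y**2 + 8*y - 5; vanishes at y ∈ {1}. (0, 1): f_x = 0, f = 0 — SINGULAR.
  x = 1: f_y(1, y) = -3*y**2 + 12*y - 8; no integer root y with |y| ≤ 4.
  x = 2: f_y(2, y) = -3*y**2 + 16*y - 9; no integer root y with |y| ≤ 4.
  x = 3: f_y(3, y) = -3*y**2 + 20*y - 8; no integer root y with |y| ≤ 4.
  x = 4: f_y(4, y) = -3*y**2 + 24*y - 5; no integer root y with |y| ≤ 4.
Only singular point on the grid: (0, 1).
Classify: substitute x = 0 + u, y = 1 + v and expand: f = -u**3 + u**2*v - u**2 + 2*u*v**2 - v**3 + v**2.
No constant or linear terms (consistent with a singular point). Quadratic part: -u**2 + v**2. Cubic part: -u**3 + u**2*v + 2*u*v**2 - v**3.
The quadratic part v**2 - u**2 = (v − u)(v + u) splits into two distinct linear factors, so there are two distinct tangent lines y − 1 = ±(x − 0) — this is a node (ordinary double point).
Classification: node.


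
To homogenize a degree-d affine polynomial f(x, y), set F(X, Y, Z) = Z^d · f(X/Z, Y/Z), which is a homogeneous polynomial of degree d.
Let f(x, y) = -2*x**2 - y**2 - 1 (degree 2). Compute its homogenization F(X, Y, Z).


F(X, Y, Z) = -2*X**2 - Y**2 - Z**2

deg(f) = 2.
Substitute x = X/Z, y = Y/Z into f, then multiply by Z^2.
  monomial -2·x^2·y^0 ↦ -2·X^2·Y^0·Z^0.
  monomial -1·x^0·y^2 ↦ -1·X^0·Y^2·Z^0.
  monomial -1·x^0·y^0 ↦ -1·X^0·Y^0·Z^2.
Collecting: F(X, Y, Z) = -2*X**2 - Y**2 - Z**2.


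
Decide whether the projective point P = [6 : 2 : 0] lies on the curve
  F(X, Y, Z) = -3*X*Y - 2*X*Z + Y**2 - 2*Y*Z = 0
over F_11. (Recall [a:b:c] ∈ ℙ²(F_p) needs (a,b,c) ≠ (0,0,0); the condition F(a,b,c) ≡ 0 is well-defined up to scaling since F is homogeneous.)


F(6,2,0) ≡ 1 (mod 11); P is NOT on the curve.

Evaluate F(6, 2, 0) term-by-term (mod 11).
  -3*X*Y ↦ -3·6·2·1 = -36
  -2*X*Z ↦ -2·6·1·0 = 0
  Y**2 ↦ 1·1·4·1 = 4
  -2*Y*Z ↦ -2·1·2·0 = 0
Sum: F(6, 2, 0) = (-36) + (0) + (4) + (0) = -32.
Reducing mod 11: -32 ≡ 1 (mod 11).
Since F(a, b, c) ≡ 1 ≠ 0 (mod 11), P does NOT lie on the curve.


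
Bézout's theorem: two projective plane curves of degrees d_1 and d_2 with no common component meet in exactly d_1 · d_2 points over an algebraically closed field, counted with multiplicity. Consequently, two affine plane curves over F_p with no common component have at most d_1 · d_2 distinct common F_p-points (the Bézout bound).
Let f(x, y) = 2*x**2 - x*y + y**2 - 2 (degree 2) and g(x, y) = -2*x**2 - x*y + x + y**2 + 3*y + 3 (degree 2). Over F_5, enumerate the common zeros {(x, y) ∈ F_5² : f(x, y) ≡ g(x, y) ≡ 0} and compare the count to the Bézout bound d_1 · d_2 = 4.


Common zeros: {(1, 1), (4, 0)}; count = 2; Bézout bound = 4.

deg(f) = 2, deg(g) = 2, so Bézout bound = 4.
Scan x ∈ F_5. For each x, list the y ∈ F_5 with f(x, y) ≡ 0 and those with g(x, y) ≡ 0 (mod 5); the common zeros in that column are the intersection.
  x = 0: f ≡ 0 at y ∈ ∅; g ≡ 0 at y ∈ ∅; common: ∅.
  x = 1: f ≡ 0 at y ∈ {0, 1}; g ≡ 0 at y ∈ {1, 2}; common: {1}.
  x = 2: f ≡ 0 at y ∈ {1}; g ≡ 0 at y ∈ ∅; common: ∅.
  x = 3: f ≡ 0 at y ∈ {4}; g ≡ 0 at y ∈ ∅; common: ∅.
  x = 4: f ≡ 0 at y ∈ {0, 4}; g ≡ 0 at y ∈ {0, 1}; common: {0}.
Collecting: common zeros = {(1, 1), (4, 0)}, so the count is 2.
Comparison with the Bézout bound: 2 ≤ 4 = deg(f)·deg(g), as expected for curves with no common component (the affine F_5-count falls short of the bound because intersections may lie at infinity, over extension fields, or carry multiplicity).


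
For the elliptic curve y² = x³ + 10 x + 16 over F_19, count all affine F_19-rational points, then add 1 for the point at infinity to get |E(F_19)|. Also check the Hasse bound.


Affine points = {(0, 4), (0, 15), (2, 5), (2, 14), (3, 4), (3, 15), (4, 5), (4, 14), (5, 1), (5, 18), (6, 8), (6, 11), (7, 7), (7, 12), (8, 0), (13, 5), (13, 14), (15, 8), (15, 11), (16, 4), (16, 15), (17, 8), (17, 11), (18, 9), (18, 10)}; affine count = 25; |E(F_19)| = 26.

Discriminant check: Δ ∝ 4a³ + 27b² = 4·10³ + 27·16² = 4·1000 + 27·256 ≡ 6 (mod 19). Nonzero ⇒ E is nonsingular.
For each x ∈ F_19, compute rhs = x³ + 10·x + 16 mod 19, then count y ∈ F_19 with y² ≡ rhs.
  x = 0: rhs = 16, matching y values: 4, 15 (2 points).
  x = 1: rhs = 8, matching y values: none (0 points).
  x = 2: rhs = 6, matching y values: 5, 14 (2 points).
  x = 3: rhs = 16, matching y values: 4, 15 (2 points).
  x = 4: rhs = 6, matching y values: 5, 14 (2 points).
  x = 5: rhs = 1, matching y values: 1, 18 (2 points).
  x = 6: rhs = 7, matching y values: 8, 11 (2 points).
  x = 7: rhs = 11, matching y values: 7, 12 (2 points).
  x = 8: rhs = 0, matching y values: 0 (1 points).
  x = 9: rhs = 18, matching y values: none (0 points).
  x = 10: rhs = 14, matching y values: none (0 points).
  x = 11: rhs = 13, matching y values: none (0 points).
  x = 12: rhs = 2, matching y values: none (0 points).
  x = 13: rhs = 6, matching y values: 5, 14 (2 points).
  x = 14: rhs = 12, matching y values: none (0 points).
  x = 15: rhs = 7, matching y values: 8, 11 (2 points).
  x = 16: rhs = 16, matching y values: 4, 15 (2 points).
  x = 17: rhs = 7, matching y values: 8, 11 (2 points).
  x = 18: rhs = 5, matching y values: 9, 10 (2 points).
Total affine count: 25.
Full point count |E(F_19)| = 25 + 1 = 26.
Hasse bound: |26 − (19+1)| = |6| = 6 ≤ 2√19 ≈ 8.7178 ✓.


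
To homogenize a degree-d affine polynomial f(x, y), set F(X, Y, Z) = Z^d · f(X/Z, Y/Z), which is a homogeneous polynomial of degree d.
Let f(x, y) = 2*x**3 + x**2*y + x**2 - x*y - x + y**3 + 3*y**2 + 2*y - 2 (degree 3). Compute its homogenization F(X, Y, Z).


F(X, Y, Z) = 2*X**3 + X**2*Y + X**2*Z - X*Y*Z - X*Z**2 + Y**3 + 3*Y**2*Z + 2*Y*Z**2 - 2*Z**3

deg(f) = 3.
Substitute x = X/Z, y = Y/Z into f, then multiply by Z^3.
  monomial 2·x^3·y^0 ↦ 2·X^3·Y^0·Z^0.
  monomial 1·x^2·y^1 ↦ 1·X^2·Y^1·Z^0.
  monomial 1·x^2·y^0 ↦ 1·X^2·Y^0·Z^1.
  monomial -1·x^1·y^1 ↦ -1·X^1·Y^1·Z^1.
  monomial -1·x^1·y^0 ↦ -1·X^1·Y^0·Z^2.
  monomial 1·x^0·y^3 ↦ 1·X^0·Y^3·Z^0.
  monomial 3·x^0·y^2 ↦ 3·X^0·Y^2·Z^1.
  monomial 2·x^0·y^1 ↦ 2·X^0·Y^1·Z^2.
  monomial -2·x^0·y^0 ↦ -2·X^0·Y^0·Z^3.
Collecting: F(X, Y, Z) = 2*X**3 + X**2*Y + X**2*Z - X*Y*Z - X*Z**2 + Y**3 + 3*Y**2*Z + 2*Y*Z**2 - 2*Z**3.


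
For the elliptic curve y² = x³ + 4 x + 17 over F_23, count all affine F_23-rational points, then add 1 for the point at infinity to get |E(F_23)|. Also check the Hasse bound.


Affine points = {(5, 1), (5, 22), (6, 2), (6, 21), (8, 3), (8, 20), (9, 0), (11, 9), (11, 14), (13, 9), (13, 14), (15, 5), (15, 18), (19, 11), (19, 12), (20, 1), (20, 22), (21, 1), (21, 22), (22, 9), (22, 14)}; affine count = 21; |E(F_23)| = 22.

Discriminant check: Δ ∝ 4a³ + 27b² = 4·4³ + 27·17² = 4·64 + 27·289 ≡ 9 (mod 23). Nonzero ⇒ E is nonsingular.
For each x ∈ F_23, compute rhs = x³ + 4·x + 17 mod 23, then count y ∈ F_23 with y² ≡ rhs.
  x = 0: rhs = 17, matching y values: none (0 points).
  x = 1: rhs = 22, matching y values: none (0 points).
  x = 2: rhs = 10, matching y values: none (0 points).
  x = 3: rhs = 10, matching y values: none (0 points).
  x = 4: rhs = 5, matching y values: none (0 points).
  x = 5: rhs = 1, matching y values: 1, 22 (2 points).
  x = 6: rhs = 4, matching y values: 2, 21 (2 points).
  x = 7: rhs = 20, matching y values: none (0 points).
  x = 8: rhs = 9, matching y values: 3, 20 (2 points).
  x = 9: rhs = 0, matching y values: 0 (1 points).
  x = 10: rhs = 22, matching y values: none (0 points).
  x = 11: rhs = 12, matching y values: 9, 14 (2 points).
  x = 12: rhs = 22, matching y values: none (0 points).
  x = 13: rhs = 12, matching y values: 9, 14 (2 points).
  x = 14: rhs = 11, matching y values: none (0 points).
  x = 15: rhs = 2, matching y values: 5, 18 (2 points).
  x = 16: rhs = 14, matching y values: none (0 points).
  x = 17: rhs = 7, matching y values: none (0 points).
  x = 18: rhs = 10, matching y values: none (0 points).
  x = 19: rhs = 6, matching y values: 11, 12 (2 points).
  x = 20: rhs = 1, matching y values: 1, 22 (2 points).
  x = 21: rhs = 1, matching y values: 1, 22 (2 points).
  x = 22: rhs = 12, matching y values: 9, 14 (2 points).
Total affine count: 21.
Full point count |E(F_23)| = 21 + 1 = 22.
Hasse bound: |22 − (23+1)| = |-2| = 2 ≤ 2√23 ≈ 9.5917 ✓.


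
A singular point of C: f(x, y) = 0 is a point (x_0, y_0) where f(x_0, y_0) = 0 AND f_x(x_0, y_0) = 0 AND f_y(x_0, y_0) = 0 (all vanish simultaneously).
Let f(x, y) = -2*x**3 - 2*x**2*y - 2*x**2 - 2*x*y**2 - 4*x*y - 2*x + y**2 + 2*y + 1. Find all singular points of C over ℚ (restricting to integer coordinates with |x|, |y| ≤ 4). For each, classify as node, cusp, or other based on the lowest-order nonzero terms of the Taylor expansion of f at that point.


Singular points: {(0, -1)}; classification: cusp.

Compute partial derivatives:
  f_x = -6*x**2 - 4*x*y - 4*x - 2*y**2 - 4*y - 2.
  f_y = -2*x**2 - 4*x*y - 4*x + 2*y + 2.
Scan x_0 ∈ {−4, ..., 4}. For each x_0, f_y(x_0, y) is a polynomial in y; find its integer roots y ∈ {−4, ..., 4}, then test f_x and f at those candidates.
  x = -4: f_y(-4, y) = 18*y - 14; no integer root y with |y| ≤ 4.
  x = -3: f_y(-3, y) = 14*y - 4; no integer root y with |y| ≤ 4.
  x = -2: f_y(-2, y) = 10*y + 2; no integer root y with |y| ≤ 4.
  x = -1: f_y(-1, y) = 6*y + 4; no integer root y with |y| ≤ 4.
  x = 0: f_y(0, y) = 2*y + 2; vanishes at y ∈ {-1}. (0, -1): f_x = 0, f = 0 — SINGULAR.
  x = 1: f_y(1, y) = -2*y - 4; vanishes at y ∈ {-2}. (1, -2): f_x = -4 ≠ 0.
  x = 2: f_y(2, y) = -6*y - 14; no integer root y with |y| ≤ 4.
  x = 3: f_y(3, y) = -10*y - 28; no integer root y with |y| ≤ 4.
  x = 4: f_y(4, y) = -14*y - 46; no integer root y with |y| ≤ 4.
Only singular point on the grid: (0, -1).
Classify: substitute x = 0 + u, y = -1 + v and expand: f = -2*u**3 - 2*u**2*v - 2*u*v**2 + v**2.
No constant or linear terms (consistent with a singular point). Quadratic part: v**2. Cubic part: -2*u**3 - 2*u**2*v - 2*u*v**2.
The quadratic part v**2 is a perfect square, so there is a single (double) tangent line v = 0, i.e. y = -1. Restricting the cubic part to that line (v = 0) leaves -2*u**3 ≠ 0, so f is not divisible by v and the branch is v² ≈ 2*u**3 to lowest order — this is a cusp.
Classification: cusp.


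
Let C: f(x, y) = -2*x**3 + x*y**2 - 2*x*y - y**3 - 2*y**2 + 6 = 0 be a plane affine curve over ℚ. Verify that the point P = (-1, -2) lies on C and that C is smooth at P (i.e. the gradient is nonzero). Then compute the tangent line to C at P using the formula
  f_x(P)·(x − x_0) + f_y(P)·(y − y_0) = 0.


Tangent line at P: 2*x + 2*y + 6 = 0.

Step 1: f(-1, -2) = 0, so P lies on C.
Step 2: partial derivatives
  f_x(x, y) = -6*x**2 + y**2 - 2*y, f_y(x, y) = 2*x*y - 2*x - 3*y**2 - 4*y.
  f_x(P) = 2, f_y(P) = 2 (gradient nonzero, so P is smooth).
Step 3: tangent line at P: 2·(x − -1) + 2·(y − -2) = 0.
Expanding: 2*x + 2*y + 6 = 0.


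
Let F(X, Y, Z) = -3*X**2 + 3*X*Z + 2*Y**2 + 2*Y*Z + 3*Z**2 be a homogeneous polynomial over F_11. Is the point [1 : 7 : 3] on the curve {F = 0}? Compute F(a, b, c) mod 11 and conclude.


F(1,7,3) ≡ 8 (mod 11); P is NOT on the curve.

Evaluate F(1, 7, 3) term-by-term (mod 11).
  -3*X**2 ↦ -3·1·1·1 = -3
  3*X*Z ↦ 3·1·1·3 = 9
  2*Y**2 ↦ 2·1·49·1 = 98
  2*Y*Z ↦ 2·1·7·3 = 42
  3*Z**2 ↦ 3·1·1·9 = 27
Sum: F(1, 7, 3) = (-3) + (9) + (98) + (42) + (27) = 173.
Reducing mod 11: 173 ≡ 8 (mod 11).
Since F(a, b, c) ≡ 8 ≠ 0 (mod 11), P does NOT lie on the curve.


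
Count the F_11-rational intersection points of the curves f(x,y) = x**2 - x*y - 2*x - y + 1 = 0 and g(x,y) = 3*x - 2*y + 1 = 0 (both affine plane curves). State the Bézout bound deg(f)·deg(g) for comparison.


Common zeros: ∅; count = 0; Bézout bound = 2.

deg(f) = 2, deg(g) = 1, so Bézout bound = 2.
Scan x ∈ F_11. For each x, list the y ∈ F_11 with f(x, y) ≡ 0 and those with g(x, y) ≡ 0 (mod 11); the common zeros in that column are the intersection.
  x = 0: f ≡ 0 at y ∈ {1}; g ≡ 0 at y ∈ {6}; common: ∅.
  x = 1: f ≡ 0 at y ∈ {0}; g ≡ 0 at y ∈ {2}; common: ∅.
  x = 2: f ≡ 0 at y ∈ {4}; g ≡ 0 at y ∈ {9}; common: ∅.
  x = 3: f ≡ 0 at y ∈ {1}; g ≡ 0 at y ∈ {5}; common: ∅.
  x = 4: f ≡ 0 at y ∈ {4}; g ≡ 0 at y ∈ {1}; common: ∅.
  x = 5: f ≡ 0 at y ∈ {10}; g ≡ 0 at y ∈ {8}; common: ∅.
  x = 6: f ≡ 0 at y ∈ {2}; g ≡ 0 at y ∈ {4}; common: ∅.
  x = 7: f ≡ 0 at y ∈ {10}; g ≡ 0 at y ∈ {0}; common: ∅.
  x = 8: f ≡ 0 at y ∈ {3}; g ≡ 0 at y ∈ {7}; common: ∅.
  x = 9: f ≡ 0 at y ∈ {2}; g ≡ 0 at y ∈ {3}; common: ∅.
  x = 10: f ≡ 0 at y ∈ ∅; g ≡ 0 at y ∈ {10}; common: ∅.
Collecting: common zeros = ∅, so the count is 0.
Comparison with the Bézout bound: 0 ≤ 2 = deg(f)·deg(g), as expected for curves with no common component (the affine F_11-count falls short of the bound because intersections may lie at infinity, over extension fields, or carry multiplicity).


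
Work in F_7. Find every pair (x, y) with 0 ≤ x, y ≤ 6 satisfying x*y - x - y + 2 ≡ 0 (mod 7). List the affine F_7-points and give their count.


Affine F_7-points: {(0, 2), (2, 0), (3, 4), (4, 3), (5, 6), (6, 5)}; count = 6.

For each of the 49 pairs (x, y) ∈ F_7², evaluate f(x, y) mod 7. Record the zeros.
  x = 0: [0↦2, 1↦1, 2↦0, 3↦6, 4↦5, 5↦4, 6↦3]  zeros at y ∈ {2}
  x = 1: [0↦1, 1↦1, 2↦1, 3↦1, 4↦1, 5↦1, 6↦1]  zeros at y ∈ ∅
  x = 2: [0↦0, 1↦1, 2↦2, 3↦3, 4↦4, 5↦5, 6↦6]  zeros at y ∈ {0}
  x = 3: [0↦6, 1↦1, 2↦3, 3↦5, 4↦0, 5↦2, 6↦4]  zeros at y ∈ {4}
  x = 4: [0↦5, 1↦1, 2↦4, 3↦0, 4↦3, 5↦6, 6↦2]  zeros at y ∈ {3}
  x = 5: [0↦4, 1↦1, 2↦5, 3↦2, 4↦6, 5↦3, 6↦0]  zeros at y ∈ {6}
  x = 6: [0↦3, 1↦1, 2↦6, 3↦4, 4↦2, 5↦0, 6↦5]  zeros at y ∈ {5}
Collecting zeros: affine points = {(0, 2), (2, 0), (3, 4), (4, 3), (5, 6), (6, 5)}.
Total count |C(F_7)_aff| = 6.


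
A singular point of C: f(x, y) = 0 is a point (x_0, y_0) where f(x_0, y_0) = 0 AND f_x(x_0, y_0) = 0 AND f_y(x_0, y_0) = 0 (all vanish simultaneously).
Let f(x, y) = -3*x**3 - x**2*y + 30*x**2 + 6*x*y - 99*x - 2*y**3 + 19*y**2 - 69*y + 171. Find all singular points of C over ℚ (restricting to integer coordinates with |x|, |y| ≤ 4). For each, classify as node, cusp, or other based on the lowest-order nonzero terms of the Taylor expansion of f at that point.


Singular points: {(3, 3)}; classification: cusp.

Compute partial derivatives:
  f_x = -9*x**2 - 2*x*y + 60*x + 6*y - 99.
  f_y = -x**2 + 6*x - 6*y**2 + 38*y - 69.
Scan x_0 ∈ {−4, ..., 4}. For each x_0, f_y(x_0, y) is a polynomial in y; find its integer roots y ∈ {−4, ..., 4}, then test f_x and f at those candidates.
  x = -4: f_y(-4, y) = -6*y**2 + 38*y - 109; no integer root y with |y| ≤ 4.
  x = -3: f_y(-3, y) = -6*y**2 + 38*y - 96; no integer root y with |y| ≤ 4.
  x = -2: f_y(-2, y) = -6*y**2 + 38*y - 85; no integer root y with |y| ≤ 4.
  x = -1: f_y(-1, y) = -6*y**2 + 38*y - 76; no integer root y with |y| ≤ 4.
  x = 0: f_y(0, y) = -6*y**2 + 38*y - 69; no integer root y with |y| ≤ 4.
  x = 1: f_y(1, y) = -6*y**2 + 38*y - 64; no integer root y with |y| ≤ 4.
  x = 2: f_y(2, y) = -6*y**2 + 38*y - 61; no integer root y with |y| ≤ 4.
  x = 3: f_y(3, y) = -6*y**2 + 38*y - 60; vanishes at y ∈ {3}. (3, 3): f_x = 0, f = 0 — SINGULAR.
  x = 4: f_y(4, y) = -6*y**2 + 38*y - 61; no integer root y with |y| ≤ 4.
Only singular point on the grid: (3, 3).
Classify: substitute x = 3 + u, y = 3 + v and expand: f = -3*u**3 - u**2*v - 2*v**3 + v**2.
No constant or linear terms (consistent with a singular point). Quadratic part: v**2. Cubic part: -3*u**3 - u**2*v - 2*v**3.
The quadratic part v**2 is a perfect square, so there is a single (double) tangent line v = 0, i.e. y = 3. Restricting the cubic part to that line (v = 0) leaves -3*u**3 ≠ 0, so f is not divisible by v and the branch is v² ≈ 3*u**3 to lowest order — this is a cusp.
Classification: cusp.


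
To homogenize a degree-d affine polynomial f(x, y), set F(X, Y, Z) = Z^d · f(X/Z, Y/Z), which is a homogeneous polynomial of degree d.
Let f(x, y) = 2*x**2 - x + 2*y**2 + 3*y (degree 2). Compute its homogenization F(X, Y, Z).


F(X, Y, Z) = 2*X**2 - X*Z + 2*Y**2 + 3*Y*Z

deg(f) = 2.
Substitute x = X/Z, y = Y/Z into f, then multiply by Z^2.
  monomial 2·x^2·y^0 ↦ 2·X^2·Y^0·Z^0.
  monomial -1·x^1·y^0 ↦ -1·X^1·Y^0·Z^1.
  monomial 2·x^0·y^2 ↦ 2·X^0·Y^2·Z^0.
  monomial 3·x^0·y^1 ↦ 3·X^0·Y^1·Z^1.
Collecting: F(X, Y, Z) = 2*X**2 - X*Z + 2*Y**2 + 3*Y*Z.


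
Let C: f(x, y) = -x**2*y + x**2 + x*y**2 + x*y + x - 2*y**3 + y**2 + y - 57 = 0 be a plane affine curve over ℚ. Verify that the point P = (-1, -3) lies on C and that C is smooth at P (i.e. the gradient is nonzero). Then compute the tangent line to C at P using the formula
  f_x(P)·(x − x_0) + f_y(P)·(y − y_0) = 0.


Tangent line at P: -x - 55*y - 166 = 0.

Step 1: f(-1, -3) = 0, so P lies on C.
Step 2: partial derivatives
  f_x(x, y) = -2*x*y + 2*x + y**2 + y + 1, f_y(x, y) = -x**2 + 2*x*y + x - 6*y**2 + 2*y + 1.
  f_x(P) = -1, f_y(P) = -55 (gradient nonzero, so P is smooth).
Step 3: tangent line at P: -1·(x − -1) + -55·(y − -3) = 0.
Expanding: -x - 55*y - 166 = 0.


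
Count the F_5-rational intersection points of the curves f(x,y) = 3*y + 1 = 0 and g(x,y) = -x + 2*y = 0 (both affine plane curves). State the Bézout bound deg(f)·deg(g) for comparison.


Common zeros: {(1, 3)}; count = 1; Bézout bound = 1.

deg(f) = 1, deg(g) = 1, so Bézout bound = 1.
Scan x ∈ F_5. For each x, list the y ∈ F_5 with f(x, y) ≡ 0 and those with g(x, y) ≡ 0 (mod 5); the common zeros in that column are the intersection.
  x = 0: f ≡ 0 at y ∈ {3}; g ≡ 0 at y ∈ {0}; common: ∅.
  x = 1: f ≡ 0 at y ∈ {3}; g ≡ 0 at y ∈ {3}; common: {3}.
  x = 2: f ≡ 0 at y ∈ {3}; g ≡ 0 at y ∈ {1}; common: ∅.
  x = 3: f ≡ 0 at y ∈ {3}; g ≡ 0 at y ∈ {4}; common: ∅.
  x = 4: f ≡ 0 at y ∈ {3}; g ≡ 0 at y ∈ {2}; common: ∅.
Collecting: common zeros = {(1, 3)}, so the count is 1.
Comparison with the Bézout bound: 1 ≤ 1 = deg(f)·deg(g), as expected for curves with no common component (the bound is attained).


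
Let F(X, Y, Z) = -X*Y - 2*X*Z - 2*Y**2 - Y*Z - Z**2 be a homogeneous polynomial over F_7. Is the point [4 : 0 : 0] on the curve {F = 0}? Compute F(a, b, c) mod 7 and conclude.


F(4,0,0) ≡ 0 (mod 7); P is on the curve.

Evaluate F(4, 0, 0) term-by-term (mod 7).
  -X*Y ↦ -1·4·0·1 = 0
  -2*X*Z ↦ -2·4·1·0 = 0
  -2*Y**2 ↦ -2·1·0·1 = 0
  -Y*Z ↦ -1·1·0·0 = 0
  -Z**2 ↦ -1·1·1·0 = 0
Sum: F(4, 0, 0) = (0) + (0) + (0) + (0) + (0) = 0.
Reducing mod 7: 0 ≡ 0 (mod 7).
Since F(a, b, c) ≡ 0 (mod 7), P lies on the curve.


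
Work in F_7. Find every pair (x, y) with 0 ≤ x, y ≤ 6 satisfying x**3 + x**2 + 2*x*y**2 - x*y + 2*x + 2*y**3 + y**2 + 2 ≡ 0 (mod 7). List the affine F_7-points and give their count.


Affine F_7-points: {(1, 3), (6, 0), (6, 2)}; count = 3.

For each of the 49 pairs (x, y) ∈ F_7², evaluate f(x, y) mod 7. Record the zeros.
  x = 0: [0↦2, 1↦5, 2↦1, 3↦2, 4↦6, 5↦4, 6↦1]  zeros at y ∈ ∅
  x = 1: [0↦6, 1↦3, 2↦4, 3↦0, 4↦3, 5↦4, 6↦1]  zeros at y ∈ {3}
  x = 2: [0↦4, 1↦2, 2↦1, 3↦6, 4↦1, 5↦5, 6↦2]  zeros at y ∈ ∅
  x = 3: [0↦2, 1↦1, 2↦5, 3↦5, 4↦6, 5↦6, 6↦3]  zeros at y ∈ ∅
  x = 4: [0↦6, 1↦6, 2↦1, 3↦3, 4↦3, 5↦6, 6↦3]  zeros at y ∈ ∅
  x = 5: [0↦1, 1↦2, 2↦2, 3↦6, 4↦5, 5↦4, 6↦1]  zeros at y ∈ ∅
  x = 6: [0↦0, 1↦2, 2↦0, 3↦6, 4↦4, 5↦6, 6↦3]  zeros at y ∈ {0, 2}
Collecting zeros: affine points = {(1, 3), (6, 0), (6, 2)}.
Total count |C(F_7)_aff| = 3.


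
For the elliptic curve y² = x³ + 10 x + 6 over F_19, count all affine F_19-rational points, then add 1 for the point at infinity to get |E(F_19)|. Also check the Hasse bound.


Affine points = {(0, 5), (0, 14), (1, 6), (1, 13), (3, 5), (3, 14), (6, 4), (6, 15), (7, 1), (7, 18), (8, 3), (8, 16), (10, 2), (10, 17), (12, 7), (12, 12), (15, 4), (15, 15), (16, 5), (16, 14), (17, 4), (17, 15)}; affine count = 22; |E(F_19)| = 23.

Discriminant check: Δ ∝ 4a³ + 27b² = 4·10³ + 27·6² = 4·1000 + 27·36 ≡ 13 (mod 19). Nonzero ⇒ E is nonsingular.
For each x ∈ F_19, compute rhs = x³ + 10·x + 6 mod 19, then count y ∈ F_19 with y² ≡ rhs.
  x = 0: rhs = 6, matching y values: 5, 14 (2 points).
  x = 1: rhs = 17, matching y values: 6, 13 (2 points).
  x = 2: rhs = 15, matching y values: none (0 points).
  x = 3: rhs = 6, matching y values: 5, 14 (2 points).
  x = 4: rhs = 15, matching y values: none (0 points).
  x = 5: rhs = 10, matching y values: none (0 points).
  x = 6: rhs = 16, matching y values: 4, 15 (2 points).
  x = 7: rhs = 1, matching y values: 1, 18 (2 points).
  x = 8: rhs = 9, matching y values: 3, 16 (2 points).
  x = 9: rhs = 8, matching y values: none (0 points).
  x = 10: rhs = 4, matching y values: 2, 17 (2 points).
  x = 11: rhs = 3, matching y values: none (0 points).
  x = 12: rhs = 11, matching y values: 7, 12 (2 points).
  x = 13: rhs = 15, matching y values: none (0 points).
  x = 14: rhs = 2, matching y values: none (0 points).
  x = 15: rhs = 16, matching y values: 4, 15 (2 points).
  x = 16: rhs = 6, matching y values: 5, 14 (2 points).
  x = 17: rhs = 16, matching y values: 4, 15 (2 points).
  x = 18: rhs = 14, matching y values: none (0 points).
Total affine count: 22.
Full point count |E(F_19)| = 22 + 1 = 23.
Hasse bound: |23 − (19+1)| = |3| = 3 ≤ 2√19 ≈ 8.7178 ✓.


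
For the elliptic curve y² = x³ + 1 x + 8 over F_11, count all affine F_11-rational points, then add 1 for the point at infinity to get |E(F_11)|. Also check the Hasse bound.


Affine points = {(3, 4), (3, 7), (8, 0), (9, 3), (9, 8)}; affine count = 5; |E(F_11)| = 6.

Discriminant check: Δ ∝ 4a³ + 27b² = 4·1³ + 27·8² = 4·1 + 27·64 ≡ 5 (mod 11). Nonzero ⇒ E is nonsingular.
For each x ∈ F_11, compute rhs = x³ + 1·x + 8 mod 11, then count y ∈ F_11 with y² ≡ rhs.
  x = 0: rhs = 8, matching y values: none (0 points).
  x = 1: rhs = 10, matching y values: none (0 points).
  x = 2: rhs = 7, matching y values: none (0 points).
  x = 3: rhs = 5, matching y values: 4, 7 (2 points).
  x = 4: rhs = 10, matching y values: none (0 points).
  x = 5: rhs = 6, matching y values: none (0 points).
  x = 6: rhs = 10, matching y values: none (0 points).
  x = 7: rhs = 6, matching y values: none (0 points).
  x = 8: rhs = 0, matching y values: 0 (1 points).
  x = 9: rhs = 9, matching y values: 3, 8 (2 points).
  x = 10: rhs = 6, matching y values: none (0 points).
Total affine count: 5.
Full point count |E(F_11)| = 5 + 1 = 6.
Hasse bound: |6 − (11+1)| = |-6| = 6 ≤ 2√11 ≈ 6.6332 ✓.


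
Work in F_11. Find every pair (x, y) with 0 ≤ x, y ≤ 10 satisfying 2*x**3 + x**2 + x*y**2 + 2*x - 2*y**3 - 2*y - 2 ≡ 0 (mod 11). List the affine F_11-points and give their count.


Affine F_11-points: {(0, 2), (1, 1), (2, 0), (3, 1), (3, 8), (3, 9), (8, 6), (10, 9)}; count = 8.

For each of the 121 pairs (x, y) ∈ F_11², evaluate f(x, y) mod 11. Record the zeros.
  x = 0: [0↦9, 1↦5, 2↦0, 3↦4, 4↦5, 5↦2, 6↦5, 7↦2, 8↦3, 9↦7, 10↦2]  zeros at y ∈ {2}
  x = 1: [0↦3, 1↦0, 2↦9, 3↦7, 4↦4, 5↦10, 6↦2, 7↦1, 8↦6, 9↦5, 10↦8]  zeros at y ∈ {1}
  x = 2: [0↦0, 1↦9, 2↦10, 3↦2, 4↦6, 5↦10, 6↦2, 7↦3, 8↦1, 9↦6, 10↦6]  zeros at y ∈ {0}
  x = 3: [0↦1, 1↦0, 2↦4, 3↦1, 4↦1, 5↦3, 6↦6, 7↦9, 8↦0, 9↦0, 10↦8]  zeros at y ∈ {1, 8, 9}
  x = 4: [0↦7, 1↦7, 2↦3, 3↦5, 4↦1, 5↦1, 6↦4, 7↦9, 8↦4, 9↦10, 10↦4]  zeros at y ∈ ∅
  x = 5: [0↦8, 1↦9, 2↦8, 3↦4, 4↦7, 5↦5, 6↦8, 7↦4, 8↦3, 9↦4, 10↦6]  zeros at y ∈ ∅
  x = 6: [0↦5, 1↦7, 2↦9, 3↦10, 4↦9, 5↦5, 6↦8, 7↦6, 8↦9, 9↦5, 10↦4]  zeros at y ∈ ∅
  x = 7: [0↦10, 1↦2, 2↦7, 3↦2, 4↦8, 5↦2, 6↦5, 7↦5, 8↦1, 9↦3, 10↦10]  zeros at y ∈ ∅
  x = 8: [0↦2, 1↦6, 2↦3, 3↦3, 4↦5, 5↦8, 6↦0, 7↦2, 8↦2, 9↦10, 10↦3]  zeros at y ∈ {6}
  x = 9: [0↦4, 1↦9, 2↦9, 3↦3, 4↦1, 5↦2, 6↦5, 7↦9, 8↦2, 9↦5, 10↦6]  zeros at y ∈ ∅
  x = 10: [0↦6, 1↦1, 2↦4, 3↦3, 4↦8, 5↦7, 6↦10, 7↦5, 8↦2, 9↦0, 10↦9]  zeros at y ∈ {9}
Collecting zeros: affine points = {(0, 2), (1, 1), (2, 0), (3, 1), (3, 8), (3, 9), (8, 6), (10, 9)}.
Total count |C(F_11)_aff| = 8.


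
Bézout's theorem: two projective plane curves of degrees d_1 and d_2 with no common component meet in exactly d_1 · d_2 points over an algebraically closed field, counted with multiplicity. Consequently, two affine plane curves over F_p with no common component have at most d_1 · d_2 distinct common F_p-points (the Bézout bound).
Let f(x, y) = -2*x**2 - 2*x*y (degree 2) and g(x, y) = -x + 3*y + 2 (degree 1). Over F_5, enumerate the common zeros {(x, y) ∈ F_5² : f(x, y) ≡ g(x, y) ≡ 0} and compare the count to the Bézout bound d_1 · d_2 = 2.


Common zeros: {(0, 1), (3, 2)}; count = 2; Bézout bound = 2.

deg(f) = 2, deg(g) = 1, so Bézout bound = 2.
Scan x ∈ F_5. For each x, list the y ∈ F_5 with f(x, y) ≡ 0 and those with g(x, y) ≡ 0 (mod 5); the common zeros in that column are the intersection.
  x = 0: f ≡ 0 at y ∈ {0, 1, 2, 3, 4}; g ≡ 0 at y ∈ {1}; common: {1}.
  x = 1: f ≡ 0 at y ∈ {4}; g ≡ 0 at y ∈ {3}; common: ∅.
  x = 2: f ≡ 0 at y ∈ {3}; g ≡ 0 at y ∈ {0}; common: ∅.
  x = 3: f ≡ 0 at y ∈ {2}; g ≡ 0 at y ∈ {2}; common: {2}.
  x = 4: f ≡ 0 at y ∈ {1}; g ≡ 0 at y ∈ {4}; common: ∅.
Collecting: common zeros = {(0, 1), (3, 2)}, so the count is 2.
Comparison with the Bézout bound: 2 ≤ 2 = deg(f)·deg(g), as expected for curves with no common component (the bound is attained).


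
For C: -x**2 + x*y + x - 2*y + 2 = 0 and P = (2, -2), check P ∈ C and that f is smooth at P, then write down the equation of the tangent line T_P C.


Tangent line at P: 10 - 5*x = 0.

Step 1: f(2, -2) = 0, so P lies on C.
Step 2: partial derivatives
  f_x(x, y) = -2*x + y + 1, f_y(x, y) = x - 2.
  f_x(P) = -5, f_y(P) = 0 (gradient nonzero, so P is smooth).
Step 3: tangent line at P: -5·(x − 2) + 0·(y − -2) = 0.
Expanding: 10 - 5*x = 0.


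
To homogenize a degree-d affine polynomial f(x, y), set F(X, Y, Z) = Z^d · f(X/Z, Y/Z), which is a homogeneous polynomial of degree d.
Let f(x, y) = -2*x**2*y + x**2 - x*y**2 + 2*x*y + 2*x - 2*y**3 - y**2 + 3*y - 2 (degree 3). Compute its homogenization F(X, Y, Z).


F(X, Y, Z) = -2*X**2*Y + X**2*Z - X*Y**2 + 2*X*Y*Z + 2*X*Z**2 - 2*Y**3 - Y**2*Z + 3*Y*Z**2 - 2*Z**3

deg(f) = 3.
Substitute x = X/Z, y = Y/Z into f, then multiply by Z^3.
  monomial -2·x^2·y^1 ↦ -2·X^2·Y^1·Z^0.
  monomial 1·x^2·y^0 ↦ 1·X^2·Y^0·Z^1.
  monomial -1·x^1·y^2 ↦ -1·X^1·Y^2·Z^0.
  monomial 2·x^1·y^1 ↦ 2·X^1·Y^1·Z^1.
  monomial 2·x^1·y^0 ↦ 2·X^1·Y^0·Z^2.
  monomial -2·x^0·y^3 ↦ -2·X^0·Y^3·Z^0.
  monomial -1·x^0·y^2 ↦ -1·X^0·Y^2·Z^1.
  monomial 3·x^0·y^1 ↦ 3·X^0·Y^1·Z^2.
  monomial -2·x^0·y^0 ↦ -2·X^0·Y^0·Z^3.
Collecting: F(X, Y, Z) = -2*X**2*Y + X**2*Z - X*Y**2 + 2*X*Y*Z + 2*X*Z**2 - 2*Y**3 - Y**2*Z + 3*Y*Z**2 - 2*Z**3.


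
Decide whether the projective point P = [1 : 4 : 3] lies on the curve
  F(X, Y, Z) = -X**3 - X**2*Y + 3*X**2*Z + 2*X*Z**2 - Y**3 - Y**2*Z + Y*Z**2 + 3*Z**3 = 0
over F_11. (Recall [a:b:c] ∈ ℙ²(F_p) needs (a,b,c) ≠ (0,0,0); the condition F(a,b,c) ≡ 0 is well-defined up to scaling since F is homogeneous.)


F(1,4,3) ≡ 5 (mod 11); P is NOT on the curve.

Evaluate F(1, 4, 3) term-by-term (mod 11).
  -X**3 ↦ -1·1·1·1 = -1
  -X**2*Y ↦ -1·1·4·1 = -4
  3*X**2*Z ↦ 3·1·1·3 = 9
  2*X*Z**2 ↦ 2·1·1·9 = 18
  -Y**3 ↦ -1·1·64·1 = -64
  -Y**2*Z ↦ -1·1·16·3 = -48
  Y*Z**2 ↦ 1·1·4·9 = 36
  3*Z**3 ↦ 3·1·1·27 = 81
Sum: F(1, 4, 3) = (-1) + (-4) + (9) + (18) + (-64) + (-48) + (36) + (81) = 27.
Reducing mod 11: 27 ≡ 5 (mod 11).
Since F(a, b, c) ≡ 5 ≠ 0 (mod 11), P does NOT lie on the curve.


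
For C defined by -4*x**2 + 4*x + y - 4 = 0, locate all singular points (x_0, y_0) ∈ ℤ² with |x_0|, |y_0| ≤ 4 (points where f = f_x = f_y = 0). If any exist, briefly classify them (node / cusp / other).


No singular points in the scanned grid; C is smooth there.

Compute partial derivatives:
  f_x = 4 - 8*x.
  f_y = 1.
f_y = 1 is a nonzero constant, so f_y never vanishes: no point (x, y) can satisfy f = f_x = f_y = 0. In particular no (x, y) ∈ {−4, ..., 4}² is singular; the curve is smooth.


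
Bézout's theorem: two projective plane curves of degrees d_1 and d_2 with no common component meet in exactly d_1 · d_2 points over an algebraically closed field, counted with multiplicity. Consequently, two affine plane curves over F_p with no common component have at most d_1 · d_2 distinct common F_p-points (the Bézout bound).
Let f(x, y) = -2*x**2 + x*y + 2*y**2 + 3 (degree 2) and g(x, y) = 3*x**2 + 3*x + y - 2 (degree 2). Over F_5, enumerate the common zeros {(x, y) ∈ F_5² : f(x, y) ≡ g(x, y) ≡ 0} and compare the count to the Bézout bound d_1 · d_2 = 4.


Common zeros: {(2, 4), (3, 1)}; count = 2; Bézout bound = 4.

deg(f) = 2, deg(g) = 2, so Bézout bound = 4.
Scan x ∈ F_5. For each x, list the y ∈ F_5 with f(x, y) ≡ 0 and those with g(x, y) ≡ 0 (mod 5); the common zeros in that column are the intersection.
  x = 0: f ≡ 0 at y ∈ {1, 4}; g ≡ 0 at y ∈ {2}; common: ∅.
  x = 1: f ≡ 0 at y ∈ ∅; g ≡ 0 at y ∈ {1}; common: ∅.
  x = 2: f ≡ 0 at y ∈ {0, 4}; g ≡ 0 at y ∈ {4}; common: {4}.
  x = 3: f ≡ 0 at y ∈ {0, 1}; g ≡ 0 at y ∈ {1}; common: {1}.
  x = 4: f ≡ 0 at y ∈ ∅; g ≡ 0 at y ∈ {2}; common: ∅.
Collecting: common zeros = {(2, 4), (3, 1)}, so the count is 2.
Comparison with the Bézout bound: 2 ≤ 4 = deg(f)·deg(g), as expected for curves with no common component (the affine F_5-count falls short of the bound because intersections may lie at infinity, over extension fields, or carry multiplicity).


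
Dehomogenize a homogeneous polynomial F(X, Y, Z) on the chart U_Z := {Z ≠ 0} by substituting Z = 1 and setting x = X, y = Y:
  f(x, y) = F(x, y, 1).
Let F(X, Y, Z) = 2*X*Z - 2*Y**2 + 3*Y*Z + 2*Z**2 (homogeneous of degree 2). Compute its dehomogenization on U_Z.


f(x, y) = 2*x - 2*y**2 + 3*y + 2

On U_Z we set Z = 1. Each monomial c·X^i·Y^j·Z^k in F becomes c·x^i·y^j·1^k = c·x^i·y^j.
Substituting Z = 1: F(X, Y, 1) = 2*x - 2*y**2 + 3*y + 2.
Note: deg(f) ≤ deg(F) = 2; strict inequality happens when F is divisible by Z (lost terms).


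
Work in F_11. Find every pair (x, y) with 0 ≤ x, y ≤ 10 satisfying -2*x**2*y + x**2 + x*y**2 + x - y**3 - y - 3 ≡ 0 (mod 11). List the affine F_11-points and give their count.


Affine F_11-points: {(0, 3), (1, 2), (1, 8), (2, 3), (4, 6), (4, 10), (7, 8), (8, 2), (10, 10)}; count = 9.

For each of the 121 pairs (x, y) ∈ F_11², evaluate f(x, y) mod 11. Record the zeros.
  x = 0: [0↦8, 1↦6, 2↦9, 3↦0, 4↦6, 5↦10, 6↦6, 7↦10, 8↦5, 9↦7, 10↦10]  zeros at y ∈ {3}
  x = 1: [0↦10, 1↦7, 2↦0, 3↦5, 4↦5, 5↦5, 6↦10, 7↦3, 8↦0, 9↦6, 10↦4]  zeros at y ∈ {2, 8}
  x = 2: [0↦3, 1↦6, 2↦7, 3↦0, 4↦1, 5↦4, 6↦3, 7↦3, 8↦9, 9↦4, 10↦4]  zeros at y ∈ {3}
  x = 3: [0↦9, 1↦3, 2↦8, 3↦7, 4↦5, 5↦7, 6↦7, 7↦10, 8↦10, 9↦1, 10↦10]  zeros at y ∈ ∅
  x = 4: [0↦6, 1↦9, 2↦3, 3↦4, 4↦6, 5↦3, 6↦0, 7↦2, 8↦3, 9↦8, 10↦0]  zeros at y ∈ {6, 10}
  x = 5: [0↦5, 1↦2, 2↦3, 3↦2, 4↦4, 5↦3, 6↦4, 7↦1, 8↦10, 9↦3, 10↦7]  zeros at y ∈ ∅
  x = 6: [0↦6, 1↦4, 2↦8, 3↦1, 4↦10, 5↦7, 6↦8, 7↦7, 8↦9, 9↦8, 10↦9]  zeros at y ∈ ∅
  x = 7: [0↦9, 1↦4, 2↦7, 3↦1, 4↦2, 5↦4, 6↦1, 7↦9, 8↦0, 9↦1, 10↦6]  zeros at y ∈ {8}
  x = 8: [0↦3, 1↦2, 2↦0, 3↦2, 4↦2, 5↦5, 6↦5, 7↦7, 8↦5, 9↦4, 10↦9]  zeros at y ∈ {2}
  x = 9: [0↦10, 1↦9, 2↦9, 3↦4, 4↦10, 5↦10, 6↦9, 7↦1, 8↦2, 9↦6, 10↦7]  zeros at y ∈ ∅
  x = 10: [0↦8, 1↦3, 2↦1, 3↦7, 4↦4, 5↦8, 6↦2, 7↦2, 8↦2, 9↦7, 10↦0]  zeros at y ∈ {10}
Collecting zeros: affine points = {(0, 3), (1, 2), (1, 8), (2, 3), (4, 6), (4, 10), (7, 8), (8, 2), (10, 10)}.
Total count |C(F_11)_aff| = 9.
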